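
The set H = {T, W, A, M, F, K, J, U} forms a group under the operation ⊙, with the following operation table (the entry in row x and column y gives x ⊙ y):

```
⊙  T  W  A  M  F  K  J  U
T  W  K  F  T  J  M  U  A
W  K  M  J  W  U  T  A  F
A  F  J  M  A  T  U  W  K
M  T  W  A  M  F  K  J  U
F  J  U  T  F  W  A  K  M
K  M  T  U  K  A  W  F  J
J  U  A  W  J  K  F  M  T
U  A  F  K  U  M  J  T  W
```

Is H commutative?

Yes

Check whether the table is symmetric across its main diagonal.
Every entry (row x, col y) equals the entry (row y, col x), so H is abelian.
(In fact H ≅ Z_2 x Z_4.)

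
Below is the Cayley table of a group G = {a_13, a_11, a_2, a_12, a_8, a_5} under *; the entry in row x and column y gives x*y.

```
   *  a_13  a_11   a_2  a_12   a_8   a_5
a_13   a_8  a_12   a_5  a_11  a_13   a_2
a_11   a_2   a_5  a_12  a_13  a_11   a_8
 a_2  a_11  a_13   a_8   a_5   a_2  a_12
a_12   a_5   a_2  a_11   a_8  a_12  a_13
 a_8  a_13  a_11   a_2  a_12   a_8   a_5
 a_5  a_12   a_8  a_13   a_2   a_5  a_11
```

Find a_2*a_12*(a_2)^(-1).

The identity is a_8. In row a_2, the entry a_8 sits in column a_2, so a_2^(-1) = a_2.
a_2*a_12 = a_5
a_5*a_2 = a_13

a_13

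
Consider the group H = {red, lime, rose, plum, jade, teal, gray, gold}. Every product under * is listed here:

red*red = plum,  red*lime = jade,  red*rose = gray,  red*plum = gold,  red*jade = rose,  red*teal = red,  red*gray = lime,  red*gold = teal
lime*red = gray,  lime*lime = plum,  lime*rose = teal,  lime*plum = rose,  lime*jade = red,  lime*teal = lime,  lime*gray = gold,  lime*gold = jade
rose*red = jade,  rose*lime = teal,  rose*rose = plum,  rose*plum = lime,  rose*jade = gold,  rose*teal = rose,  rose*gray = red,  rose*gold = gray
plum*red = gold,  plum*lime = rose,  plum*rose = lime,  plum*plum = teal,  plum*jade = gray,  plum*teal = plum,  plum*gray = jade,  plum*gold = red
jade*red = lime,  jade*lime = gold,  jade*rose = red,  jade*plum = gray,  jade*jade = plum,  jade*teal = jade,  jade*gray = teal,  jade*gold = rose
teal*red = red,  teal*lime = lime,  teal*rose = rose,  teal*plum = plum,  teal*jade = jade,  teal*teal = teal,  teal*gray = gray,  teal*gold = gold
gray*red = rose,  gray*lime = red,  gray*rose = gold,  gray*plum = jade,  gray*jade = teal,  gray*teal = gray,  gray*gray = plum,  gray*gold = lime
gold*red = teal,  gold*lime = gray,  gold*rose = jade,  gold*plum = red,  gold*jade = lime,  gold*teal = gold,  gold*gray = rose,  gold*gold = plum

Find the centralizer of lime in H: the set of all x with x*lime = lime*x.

{lime, plum, rose, teal}

Compare row lime with column lime entry by entry.
rose*lime = teal = lime*rose, so rose commutes with lime.
gold*lime = gray but lime*gold = jade, so gold does not.
Collecting the elements that commute with lime: C(lime) = {lime, plum, rose, teal}.
(Structurally, H here is isomorphic to the quaternion group Q_8.)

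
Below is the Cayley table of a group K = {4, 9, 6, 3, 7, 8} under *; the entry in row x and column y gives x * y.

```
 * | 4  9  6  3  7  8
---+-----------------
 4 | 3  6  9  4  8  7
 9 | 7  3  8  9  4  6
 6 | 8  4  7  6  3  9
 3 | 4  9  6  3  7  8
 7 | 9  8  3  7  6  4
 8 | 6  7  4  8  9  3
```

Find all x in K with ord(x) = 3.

{6, 7}

Identity is 3. Compute the order of each non-identity element by repeated multiplication:
  4: 4 → 3  (order 2)
  9: 9 → 3  (order 2)
  6: 6 → 7 → 3  (order 3)
  7: 7 → 6 → 3  (order 3)
  8: 8 → 3  (order 2)
Elements of order 3: {6, 7}.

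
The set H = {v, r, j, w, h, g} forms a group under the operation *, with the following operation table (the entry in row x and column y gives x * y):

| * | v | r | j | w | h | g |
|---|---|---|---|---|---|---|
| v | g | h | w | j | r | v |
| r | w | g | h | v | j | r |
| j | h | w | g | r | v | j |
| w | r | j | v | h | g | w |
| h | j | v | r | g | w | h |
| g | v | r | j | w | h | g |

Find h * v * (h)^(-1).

r

The identity is g. In row h, the entry g sits in column w, so h^(-1) = w.
h * v = j
j * w = r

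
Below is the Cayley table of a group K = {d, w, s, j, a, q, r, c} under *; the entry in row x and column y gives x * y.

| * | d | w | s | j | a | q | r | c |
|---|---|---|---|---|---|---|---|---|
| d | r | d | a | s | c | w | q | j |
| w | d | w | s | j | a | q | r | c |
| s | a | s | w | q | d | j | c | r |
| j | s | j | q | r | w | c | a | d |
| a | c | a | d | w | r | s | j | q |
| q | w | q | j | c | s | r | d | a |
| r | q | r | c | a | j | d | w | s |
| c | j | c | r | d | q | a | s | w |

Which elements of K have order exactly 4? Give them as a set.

Identity is w. Compute the order of each non-identity element by repeated multiplication:
  d: d → r → q → w  (order 4)
  s: s → w  (order 2)
  j: j → r → a → w  (order 4)
  a: a → r → j → w  (order 4)
  q: q → r → d → w  (order 4)
  r: r → w  (order 2)
  c: c → w  (order 2)
Elements of order 4: {a, d, j, q}.

{a, d, j, q}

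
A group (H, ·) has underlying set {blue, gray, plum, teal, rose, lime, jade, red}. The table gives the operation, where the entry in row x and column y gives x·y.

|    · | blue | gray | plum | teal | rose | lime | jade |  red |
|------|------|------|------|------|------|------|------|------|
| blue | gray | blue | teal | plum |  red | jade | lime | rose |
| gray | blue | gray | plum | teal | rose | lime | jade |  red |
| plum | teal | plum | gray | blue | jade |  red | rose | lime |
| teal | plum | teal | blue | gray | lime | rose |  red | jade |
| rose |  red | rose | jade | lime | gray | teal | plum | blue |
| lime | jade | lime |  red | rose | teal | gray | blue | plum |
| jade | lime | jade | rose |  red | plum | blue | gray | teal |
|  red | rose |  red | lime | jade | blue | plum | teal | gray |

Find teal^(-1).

First locate the identity: row gray matches the header, so gray is the identity.
Scan row teal for gray: teal·teal = gray. Hence teal^(-1) = teal.

teal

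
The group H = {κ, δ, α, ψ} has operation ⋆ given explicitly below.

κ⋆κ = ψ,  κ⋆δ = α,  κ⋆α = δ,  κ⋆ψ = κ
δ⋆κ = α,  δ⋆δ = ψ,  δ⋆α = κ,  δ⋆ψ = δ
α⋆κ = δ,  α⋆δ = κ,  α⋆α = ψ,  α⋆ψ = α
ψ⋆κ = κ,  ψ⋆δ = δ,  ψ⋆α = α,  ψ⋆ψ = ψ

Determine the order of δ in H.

The identity element is ψ (its row matches the header).
δ^1 = δ
δ^2 = δ ⋆ δ = ψ
The first power of δ equal to the identity is δ^2, so ord(δ) = 2.

2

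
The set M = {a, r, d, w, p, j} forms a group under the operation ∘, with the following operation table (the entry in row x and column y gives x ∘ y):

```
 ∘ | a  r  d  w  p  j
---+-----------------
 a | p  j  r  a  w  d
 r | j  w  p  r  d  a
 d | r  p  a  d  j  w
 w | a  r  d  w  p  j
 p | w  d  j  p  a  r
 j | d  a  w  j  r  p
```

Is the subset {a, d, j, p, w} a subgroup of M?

d ∘ a = r, which is not in {a, d, j, p, w}.
The subset is not closed under ∘, so it is not a subgroup.

No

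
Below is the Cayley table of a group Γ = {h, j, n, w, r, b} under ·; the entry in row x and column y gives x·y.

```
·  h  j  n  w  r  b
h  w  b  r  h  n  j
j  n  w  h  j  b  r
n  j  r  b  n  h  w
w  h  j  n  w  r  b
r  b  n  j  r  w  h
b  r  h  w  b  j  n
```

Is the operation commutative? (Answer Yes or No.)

No

b·r = j but r·b = h.
Since b and r do not commute, Γ is not abelian.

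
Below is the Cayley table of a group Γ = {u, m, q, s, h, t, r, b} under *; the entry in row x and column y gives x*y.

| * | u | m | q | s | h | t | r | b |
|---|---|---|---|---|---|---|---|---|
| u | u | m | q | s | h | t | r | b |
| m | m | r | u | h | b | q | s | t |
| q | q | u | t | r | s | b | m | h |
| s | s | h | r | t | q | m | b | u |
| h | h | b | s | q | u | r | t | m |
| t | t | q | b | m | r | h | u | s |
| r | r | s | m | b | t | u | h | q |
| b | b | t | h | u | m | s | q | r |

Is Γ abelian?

Yes

Check whether the table is symmetric across its main diagonal.
Every entry (row x, col y) equals the entry (row y, col x), so Γ is abelian.
(In fact Γ ≅ the cyclic group Z_8.)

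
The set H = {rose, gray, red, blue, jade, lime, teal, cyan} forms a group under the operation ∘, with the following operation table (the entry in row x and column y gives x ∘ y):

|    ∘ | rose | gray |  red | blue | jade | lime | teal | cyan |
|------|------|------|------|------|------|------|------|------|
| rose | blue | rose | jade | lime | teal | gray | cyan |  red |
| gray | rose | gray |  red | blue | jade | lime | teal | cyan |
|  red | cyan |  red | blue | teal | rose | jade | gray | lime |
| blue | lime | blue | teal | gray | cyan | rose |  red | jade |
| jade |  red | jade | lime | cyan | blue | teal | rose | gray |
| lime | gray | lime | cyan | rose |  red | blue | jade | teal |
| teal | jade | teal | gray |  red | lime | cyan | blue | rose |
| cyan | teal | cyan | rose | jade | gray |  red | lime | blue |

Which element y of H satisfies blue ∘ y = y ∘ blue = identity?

blue

First locate the identity: row gray matches the header, so gray is the identity.
Scan row blue for gray: blue ∘ blue = gray. Hence blue^(-1) = blue.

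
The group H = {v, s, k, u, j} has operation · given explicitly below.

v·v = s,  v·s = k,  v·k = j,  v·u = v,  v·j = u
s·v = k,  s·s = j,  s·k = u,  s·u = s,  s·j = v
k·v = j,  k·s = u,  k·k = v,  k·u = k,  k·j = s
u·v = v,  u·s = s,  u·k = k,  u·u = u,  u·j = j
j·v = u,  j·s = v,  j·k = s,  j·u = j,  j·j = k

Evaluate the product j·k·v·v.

j·k = s
s·v = k
k·v = j

j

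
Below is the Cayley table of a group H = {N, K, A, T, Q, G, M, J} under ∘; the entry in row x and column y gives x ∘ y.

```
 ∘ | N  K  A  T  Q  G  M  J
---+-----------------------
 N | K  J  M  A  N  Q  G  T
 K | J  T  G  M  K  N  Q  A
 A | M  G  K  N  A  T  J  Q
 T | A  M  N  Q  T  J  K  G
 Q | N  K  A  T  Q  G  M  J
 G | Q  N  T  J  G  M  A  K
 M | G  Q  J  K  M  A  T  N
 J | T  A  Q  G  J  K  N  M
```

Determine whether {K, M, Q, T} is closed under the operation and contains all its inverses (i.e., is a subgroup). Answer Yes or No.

{K, M, Q, T} contains the identity Q.
Checking products: every product of two elements of {K, M, Q, T} (read from the table) lies in {K, M, Q, T}, so the set is closed.
In a finite group, a nonempty closed subset is a subgroup. So {K, M, Q, T} ≤ H.
(Structurally, H here is isomorphic to the cyclic group Z_8.)

Yes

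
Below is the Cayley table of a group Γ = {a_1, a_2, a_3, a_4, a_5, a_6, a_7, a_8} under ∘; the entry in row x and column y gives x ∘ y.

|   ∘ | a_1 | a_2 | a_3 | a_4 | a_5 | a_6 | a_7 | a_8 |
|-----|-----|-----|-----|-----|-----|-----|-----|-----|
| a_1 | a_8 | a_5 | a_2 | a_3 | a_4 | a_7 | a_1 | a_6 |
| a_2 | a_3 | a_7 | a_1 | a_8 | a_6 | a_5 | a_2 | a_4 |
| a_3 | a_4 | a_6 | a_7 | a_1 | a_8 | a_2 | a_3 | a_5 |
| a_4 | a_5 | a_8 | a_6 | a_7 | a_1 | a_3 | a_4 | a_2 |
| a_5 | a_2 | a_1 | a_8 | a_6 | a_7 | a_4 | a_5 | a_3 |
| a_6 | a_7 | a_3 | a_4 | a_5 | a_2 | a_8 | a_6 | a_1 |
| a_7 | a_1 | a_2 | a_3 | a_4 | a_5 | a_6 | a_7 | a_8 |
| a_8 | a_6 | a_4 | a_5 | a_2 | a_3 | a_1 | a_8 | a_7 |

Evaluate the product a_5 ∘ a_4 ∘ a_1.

a_5 ∘ a_4 = a_6
a_6 ∘ a_1 = a_7

a_7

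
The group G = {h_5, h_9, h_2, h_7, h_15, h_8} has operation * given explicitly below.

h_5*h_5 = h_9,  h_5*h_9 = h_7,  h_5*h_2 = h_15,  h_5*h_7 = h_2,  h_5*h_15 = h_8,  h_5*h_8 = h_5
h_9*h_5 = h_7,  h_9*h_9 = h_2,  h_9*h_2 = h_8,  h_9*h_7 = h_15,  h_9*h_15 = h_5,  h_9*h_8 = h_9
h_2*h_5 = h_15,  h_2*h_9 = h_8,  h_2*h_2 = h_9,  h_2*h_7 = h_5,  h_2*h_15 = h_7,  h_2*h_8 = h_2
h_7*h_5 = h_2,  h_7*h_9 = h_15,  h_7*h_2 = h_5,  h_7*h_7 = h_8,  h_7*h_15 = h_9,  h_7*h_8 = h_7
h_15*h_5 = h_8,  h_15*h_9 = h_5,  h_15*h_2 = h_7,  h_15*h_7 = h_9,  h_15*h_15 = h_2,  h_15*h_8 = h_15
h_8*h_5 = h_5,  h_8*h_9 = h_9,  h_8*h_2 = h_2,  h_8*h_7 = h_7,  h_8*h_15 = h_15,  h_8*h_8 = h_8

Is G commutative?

Check whether the table is symmetric across its main diagonal.
Every entry (row x, col y) equals the entry (row y, col x), so G is abelian.

Yes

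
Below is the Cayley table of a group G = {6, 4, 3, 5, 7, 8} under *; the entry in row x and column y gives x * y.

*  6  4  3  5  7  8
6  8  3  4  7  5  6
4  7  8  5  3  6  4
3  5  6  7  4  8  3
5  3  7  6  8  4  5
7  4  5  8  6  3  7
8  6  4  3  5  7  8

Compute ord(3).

The identity element is 8 (its row matches the header).
3^1 = 3
3^2 = 3 * 3 = 7
3^3 = 7 * 3 = 8
The first power of 3 equal to the identity is 3^3, so ord(3) = 3.

3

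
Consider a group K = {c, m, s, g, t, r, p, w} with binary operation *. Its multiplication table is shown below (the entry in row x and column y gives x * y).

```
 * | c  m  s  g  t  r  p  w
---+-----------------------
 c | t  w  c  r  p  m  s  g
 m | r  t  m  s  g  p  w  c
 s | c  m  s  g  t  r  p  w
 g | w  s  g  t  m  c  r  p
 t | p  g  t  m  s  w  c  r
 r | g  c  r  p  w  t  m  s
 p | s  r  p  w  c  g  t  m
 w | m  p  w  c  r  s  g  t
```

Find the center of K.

{s, t}

An element z is central iff its row equals its column in the table.
For r: r * p = m ≠ g = p * r, so r ∉ Z.
Checking each element this way leaves Z(K) = {s, t}.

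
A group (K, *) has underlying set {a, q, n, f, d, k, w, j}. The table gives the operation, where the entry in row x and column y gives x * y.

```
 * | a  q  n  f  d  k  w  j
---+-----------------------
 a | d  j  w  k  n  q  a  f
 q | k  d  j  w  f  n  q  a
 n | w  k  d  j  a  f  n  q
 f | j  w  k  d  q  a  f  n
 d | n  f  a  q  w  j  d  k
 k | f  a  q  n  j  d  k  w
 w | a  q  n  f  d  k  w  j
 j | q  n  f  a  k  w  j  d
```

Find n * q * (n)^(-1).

f

The identity is w. In row n, the entry w sits in column a, so n^(-1) = a.
n * q = k
k * a = f
(Structurally, K here is isomorphic to the quaternion group Q_8.)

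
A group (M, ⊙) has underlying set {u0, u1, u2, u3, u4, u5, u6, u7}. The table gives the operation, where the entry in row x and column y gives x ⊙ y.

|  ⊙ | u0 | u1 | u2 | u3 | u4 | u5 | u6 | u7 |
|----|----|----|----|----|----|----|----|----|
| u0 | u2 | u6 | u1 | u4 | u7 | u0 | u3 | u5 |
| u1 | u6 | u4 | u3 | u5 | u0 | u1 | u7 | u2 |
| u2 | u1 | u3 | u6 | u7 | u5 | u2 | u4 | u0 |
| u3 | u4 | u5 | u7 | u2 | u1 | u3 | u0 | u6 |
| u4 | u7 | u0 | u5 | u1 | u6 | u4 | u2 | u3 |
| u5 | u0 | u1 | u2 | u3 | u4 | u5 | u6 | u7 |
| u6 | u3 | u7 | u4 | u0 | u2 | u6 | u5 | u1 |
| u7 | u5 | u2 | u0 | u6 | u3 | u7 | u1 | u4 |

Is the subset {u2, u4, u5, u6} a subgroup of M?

Yes

{u2, u4, u5, u6} contains the identity u5.
Checking products: every product of two elements of {u2, u4, u5, u6} (read from the table) lies in {u2, u4, u5, u6}, so the set is closed.
In a finite group, a nonempty closed subset is a subgroup. So {u2, u4, u5, u6} ≤ M.
(Structurally, M here is isomorphic to the cyclic group Z_8.)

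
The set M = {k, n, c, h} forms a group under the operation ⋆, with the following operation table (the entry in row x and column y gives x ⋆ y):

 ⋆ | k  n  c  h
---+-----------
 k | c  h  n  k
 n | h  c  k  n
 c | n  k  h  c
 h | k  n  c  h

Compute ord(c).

2

The identity element is h (its row matches the header).
c^1 = c
c^2 = c ⋆ c = h
The first power of c equal to the identity is c^2, so ord(c) = 2.
(Structurally, M here is isomorphic to the cyclic group Z_4.)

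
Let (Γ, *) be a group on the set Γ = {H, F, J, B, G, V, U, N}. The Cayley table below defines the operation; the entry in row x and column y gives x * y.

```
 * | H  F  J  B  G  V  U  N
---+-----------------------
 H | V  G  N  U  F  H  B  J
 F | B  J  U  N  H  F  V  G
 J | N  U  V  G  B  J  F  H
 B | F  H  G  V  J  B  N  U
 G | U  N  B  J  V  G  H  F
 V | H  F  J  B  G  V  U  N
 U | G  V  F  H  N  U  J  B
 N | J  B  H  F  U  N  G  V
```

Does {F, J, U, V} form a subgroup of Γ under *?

{F, J, U, V} contains the identity V.
Checking products: every product of two elements of {F, J, U, V} (read from the table) lies in {F, J, U, V}, so the set is closed.
In a finite group, a nonempty closed subset is a subgroup. So {F, J, U, V} ≤ Γ.
(Structurally, Γ here is isomorphic to the dihedral group D_4.)

Yes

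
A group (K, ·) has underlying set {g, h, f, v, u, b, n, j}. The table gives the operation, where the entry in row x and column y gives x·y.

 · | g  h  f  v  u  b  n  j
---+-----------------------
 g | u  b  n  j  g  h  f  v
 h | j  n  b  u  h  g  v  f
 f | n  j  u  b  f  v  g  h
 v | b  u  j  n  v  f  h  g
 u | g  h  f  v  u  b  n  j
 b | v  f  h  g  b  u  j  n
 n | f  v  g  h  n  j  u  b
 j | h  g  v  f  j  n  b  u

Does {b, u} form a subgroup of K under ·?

{b, u} contains the identity u.
Checking products: every product of two elements of {b, u} (read from the table) lies in {b, u}, so the set is closed.
In a finite group, a nonempty closed subset is a subgroup. So {b, u} ≤ K.

Yes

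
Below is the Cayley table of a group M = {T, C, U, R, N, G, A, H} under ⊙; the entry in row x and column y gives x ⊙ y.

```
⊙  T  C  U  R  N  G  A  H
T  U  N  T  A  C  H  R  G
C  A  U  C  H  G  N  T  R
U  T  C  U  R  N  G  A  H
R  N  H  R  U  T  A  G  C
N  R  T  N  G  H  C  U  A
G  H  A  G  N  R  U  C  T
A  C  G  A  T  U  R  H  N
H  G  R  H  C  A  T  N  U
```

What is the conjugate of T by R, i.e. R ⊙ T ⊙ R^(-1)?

The identity is U. In row R, the entry U sits in column R, so R^(-1) = R.
R ⊙ T = N
N ⊙ R = G

G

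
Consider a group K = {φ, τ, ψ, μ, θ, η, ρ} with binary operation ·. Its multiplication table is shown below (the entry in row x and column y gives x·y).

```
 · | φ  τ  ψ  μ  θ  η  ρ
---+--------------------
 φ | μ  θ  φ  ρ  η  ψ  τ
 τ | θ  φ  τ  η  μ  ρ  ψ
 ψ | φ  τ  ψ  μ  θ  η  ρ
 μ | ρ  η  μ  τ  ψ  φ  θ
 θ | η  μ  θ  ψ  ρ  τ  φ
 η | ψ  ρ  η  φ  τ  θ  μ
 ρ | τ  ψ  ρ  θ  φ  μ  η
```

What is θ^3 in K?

θ^1 = θ
θ^2 = θ·θ = ρ
θ^3 = ρ·θ = φ
(Structurally, K here is isomorphic to the cyclic group Z_7.)

φ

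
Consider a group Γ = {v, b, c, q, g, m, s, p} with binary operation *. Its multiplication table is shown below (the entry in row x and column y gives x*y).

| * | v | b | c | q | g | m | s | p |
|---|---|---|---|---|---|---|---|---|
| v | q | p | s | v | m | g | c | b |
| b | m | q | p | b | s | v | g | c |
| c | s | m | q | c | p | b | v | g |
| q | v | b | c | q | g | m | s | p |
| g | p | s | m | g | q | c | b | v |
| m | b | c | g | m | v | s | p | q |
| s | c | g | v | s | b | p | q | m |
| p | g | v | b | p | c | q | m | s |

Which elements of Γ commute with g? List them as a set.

{b, g, q, s}

Compare row g with column g entry by entry.
s*g = b = g*s, so s commutes with g.
v*g = m but g*v = p, so v does not.
Collecting the elements that commute with g: C(g) = {b, g, q, s}.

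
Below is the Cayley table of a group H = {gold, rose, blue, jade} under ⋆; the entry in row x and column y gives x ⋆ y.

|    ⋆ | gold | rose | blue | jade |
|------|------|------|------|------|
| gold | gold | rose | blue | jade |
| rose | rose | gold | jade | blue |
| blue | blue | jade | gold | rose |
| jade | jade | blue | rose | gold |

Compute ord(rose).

The identity element is gold (its row matches the header).
rose^1 = rose
rose^2 = rose ⋆ rose = gold
The first power of rose equal to the identity is rose^2, so ord(rose) = 2.

2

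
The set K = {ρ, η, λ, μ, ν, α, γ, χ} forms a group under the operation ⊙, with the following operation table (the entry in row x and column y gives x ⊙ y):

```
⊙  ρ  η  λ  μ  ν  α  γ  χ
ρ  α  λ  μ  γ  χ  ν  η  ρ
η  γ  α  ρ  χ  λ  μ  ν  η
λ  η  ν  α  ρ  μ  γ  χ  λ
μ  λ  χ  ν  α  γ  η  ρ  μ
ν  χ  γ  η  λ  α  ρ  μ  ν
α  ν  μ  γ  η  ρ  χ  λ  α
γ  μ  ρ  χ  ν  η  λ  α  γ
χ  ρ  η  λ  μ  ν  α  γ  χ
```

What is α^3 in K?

α^1 = α
α^2 = α ⊙ α = χ
α^3 = χ ⊙ α = α

α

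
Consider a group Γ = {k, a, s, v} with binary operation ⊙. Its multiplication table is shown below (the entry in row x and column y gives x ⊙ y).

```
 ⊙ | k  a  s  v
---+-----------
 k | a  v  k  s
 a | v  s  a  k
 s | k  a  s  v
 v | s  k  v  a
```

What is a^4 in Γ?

s

a^1 = a
a^2 = a ⊙ a = s
a^3 = s ⊙ a = a
a^4 = a ⊙ a = s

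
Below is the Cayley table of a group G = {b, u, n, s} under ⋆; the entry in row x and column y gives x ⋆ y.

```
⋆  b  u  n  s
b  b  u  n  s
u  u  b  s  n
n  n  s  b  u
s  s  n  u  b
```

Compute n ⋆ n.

Read row n, column n: n ⋆ n = b.

b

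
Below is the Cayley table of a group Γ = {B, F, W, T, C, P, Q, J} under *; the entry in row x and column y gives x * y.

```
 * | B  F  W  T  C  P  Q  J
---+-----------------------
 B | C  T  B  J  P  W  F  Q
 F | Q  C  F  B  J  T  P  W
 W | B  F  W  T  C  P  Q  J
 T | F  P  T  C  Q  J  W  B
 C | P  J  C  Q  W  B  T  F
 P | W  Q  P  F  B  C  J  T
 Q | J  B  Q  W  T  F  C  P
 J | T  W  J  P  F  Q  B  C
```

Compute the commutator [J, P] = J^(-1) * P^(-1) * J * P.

C

Identity is W; from the table J^(-1) = F and P^(-1) = B.
F * B = Q
Q * J = P
P * P = C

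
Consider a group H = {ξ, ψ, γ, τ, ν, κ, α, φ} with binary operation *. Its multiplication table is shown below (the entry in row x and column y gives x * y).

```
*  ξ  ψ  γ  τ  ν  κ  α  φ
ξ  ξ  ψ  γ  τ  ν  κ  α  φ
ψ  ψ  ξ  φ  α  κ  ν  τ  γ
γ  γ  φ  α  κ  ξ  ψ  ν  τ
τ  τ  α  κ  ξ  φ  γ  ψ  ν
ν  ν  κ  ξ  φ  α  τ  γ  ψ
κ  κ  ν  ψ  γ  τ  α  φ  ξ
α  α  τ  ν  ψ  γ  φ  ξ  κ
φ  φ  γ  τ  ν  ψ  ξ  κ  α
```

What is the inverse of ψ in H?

First locate the identity: row ξ matches the header, so ξ is the identity.
Scan row ψ for ξ: ψ * ψ = ξ. Hence ψ^(-1) = ψ.

ψ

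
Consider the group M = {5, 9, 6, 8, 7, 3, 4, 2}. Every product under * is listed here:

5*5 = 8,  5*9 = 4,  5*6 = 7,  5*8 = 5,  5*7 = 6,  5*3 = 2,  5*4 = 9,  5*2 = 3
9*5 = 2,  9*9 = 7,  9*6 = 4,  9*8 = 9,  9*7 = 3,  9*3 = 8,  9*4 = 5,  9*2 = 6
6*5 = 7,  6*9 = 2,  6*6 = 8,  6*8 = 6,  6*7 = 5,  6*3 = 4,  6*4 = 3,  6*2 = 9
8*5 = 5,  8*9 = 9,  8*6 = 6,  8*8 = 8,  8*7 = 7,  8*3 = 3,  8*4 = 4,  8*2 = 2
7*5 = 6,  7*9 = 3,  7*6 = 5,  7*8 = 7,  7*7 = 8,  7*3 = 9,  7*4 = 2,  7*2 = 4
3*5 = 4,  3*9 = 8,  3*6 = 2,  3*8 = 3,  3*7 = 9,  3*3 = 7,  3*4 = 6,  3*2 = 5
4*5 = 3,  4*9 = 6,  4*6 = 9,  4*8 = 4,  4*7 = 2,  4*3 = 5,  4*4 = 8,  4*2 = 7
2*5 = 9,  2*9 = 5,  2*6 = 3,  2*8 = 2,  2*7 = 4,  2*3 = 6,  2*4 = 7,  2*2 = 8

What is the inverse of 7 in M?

7

First locate the identity: row 8 matches the header, so 8 is the identity.
Scan row 7 for 8: 7 * 7 = 8. Hence 7^(-1) = 7.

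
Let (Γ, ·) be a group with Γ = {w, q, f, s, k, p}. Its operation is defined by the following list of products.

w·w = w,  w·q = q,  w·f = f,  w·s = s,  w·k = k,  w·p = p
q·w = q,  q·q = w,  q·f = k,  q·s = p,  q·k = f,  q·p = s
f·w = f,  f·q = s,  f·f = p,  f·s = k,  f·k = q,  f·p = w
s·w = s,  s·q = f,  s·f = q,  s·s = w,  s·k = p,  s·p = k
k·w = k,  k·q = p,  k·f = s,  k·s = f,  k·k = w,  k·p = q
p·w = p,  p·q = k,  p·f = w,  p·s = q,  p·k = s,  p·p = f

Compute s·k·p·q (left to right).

s

s·k = p
p·p = f
f·q = s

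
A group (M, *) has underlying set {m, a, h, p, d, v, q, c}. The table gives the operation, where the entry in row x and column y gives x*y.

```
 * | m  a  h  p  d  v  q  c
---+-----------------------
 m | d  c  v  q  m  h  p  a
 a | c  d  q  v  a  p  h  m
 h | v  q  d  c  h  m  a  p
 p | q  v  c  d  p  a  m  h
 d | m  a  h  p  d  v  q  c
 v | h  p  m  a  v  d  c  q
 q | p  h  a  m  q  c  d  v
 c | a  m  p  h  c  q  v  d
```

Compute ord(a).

2

The identity element is d (its row matches the header).
a^1 = a
a^2 = a*a = d
The first power of a equal to the identity is a^2, so ord(a) = 2.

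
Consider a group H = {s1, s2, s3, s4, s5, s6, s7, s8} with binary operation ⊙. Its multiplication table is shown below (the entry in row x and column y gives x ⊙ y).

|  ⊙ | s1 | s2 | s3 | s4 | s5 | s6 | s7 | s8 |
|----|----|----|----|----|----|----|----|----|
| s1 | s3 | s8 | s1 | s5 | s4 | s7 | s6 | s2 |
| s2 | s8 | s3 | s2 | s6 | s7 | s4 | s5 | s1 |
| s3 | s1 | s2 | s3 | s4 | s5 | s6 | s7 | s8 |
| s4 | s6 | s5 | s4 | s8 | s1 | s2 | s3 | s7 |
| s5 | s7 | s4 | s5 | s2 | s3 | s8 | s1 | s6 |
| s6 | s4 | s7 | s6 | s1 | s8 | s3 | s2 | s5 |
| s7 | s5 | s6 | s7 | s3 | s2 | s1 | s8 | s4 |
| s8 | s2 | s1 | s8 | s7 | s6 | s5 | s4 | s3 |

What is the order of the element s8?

2

The identity element is s3 (its row matches the header).
s8^1 = s8
s8^2 = s8 ⊙ s8 = s3
The first power of s8 equal to the identity is s8^2, so ord(s8) = 2.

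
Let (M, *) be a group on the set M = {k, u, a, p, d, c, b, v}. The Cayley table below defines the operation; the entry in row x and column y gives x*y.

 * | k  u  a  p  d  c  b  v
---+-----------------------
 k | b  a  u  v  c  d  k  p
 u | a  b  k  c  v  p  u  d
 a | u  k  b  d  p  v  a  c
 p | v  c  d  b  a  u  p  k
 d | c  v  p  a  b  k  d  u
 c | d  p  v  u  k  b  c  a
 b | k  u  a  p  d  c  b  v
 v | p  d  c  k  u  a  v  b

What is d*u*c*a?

b

d*u = v
v*c = a
a*a = b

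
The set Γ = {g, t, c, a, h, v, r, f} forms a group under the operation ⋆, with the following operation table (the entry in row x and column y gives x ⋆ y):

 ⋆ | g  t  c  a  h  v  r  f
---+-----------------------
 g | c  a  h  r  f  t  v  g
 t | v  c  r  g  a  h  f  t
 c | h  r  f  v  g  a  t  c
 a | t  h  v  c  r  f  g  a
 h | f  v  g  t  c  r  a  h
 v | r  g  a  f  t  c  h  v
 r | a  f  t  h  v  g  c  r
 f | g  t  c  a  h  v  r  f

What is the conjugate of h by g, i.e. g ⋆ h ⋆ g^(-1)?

h

The identity is f. In row g, the entry f sits in column h, so g^(-1) = h.
g ⋆ h = f
f ⋆ h = h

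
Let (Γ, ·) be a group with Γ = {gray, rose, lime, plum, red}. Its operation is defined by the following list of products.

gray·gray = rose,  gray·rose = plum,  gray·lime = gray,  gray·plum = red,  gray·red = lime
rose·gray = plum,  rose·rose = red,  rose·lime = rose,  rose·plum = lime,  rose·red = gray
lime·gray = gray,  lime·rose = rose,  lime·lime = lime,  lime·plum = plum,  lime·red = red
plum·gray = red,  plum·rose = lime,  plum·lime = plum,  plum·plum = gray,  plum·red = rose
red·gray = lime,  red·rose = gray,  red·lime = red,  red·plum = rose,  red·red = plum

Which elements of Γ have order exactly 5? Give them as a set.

Identity is lime. Compute the order of each non-identity element by repeated multiplication:
  gray: gray → rose → plum → red → lime  (order 5)
  rose: rose → red → gray → plum → lime  (order 5)
  plum: plum → gray → red → rose → lime  (order 5)
  red: red → plum → rose → gray → lime  (order 5)
Elements of order 5: {gray, plum, red, rose}.

{gray, plum, red, rose}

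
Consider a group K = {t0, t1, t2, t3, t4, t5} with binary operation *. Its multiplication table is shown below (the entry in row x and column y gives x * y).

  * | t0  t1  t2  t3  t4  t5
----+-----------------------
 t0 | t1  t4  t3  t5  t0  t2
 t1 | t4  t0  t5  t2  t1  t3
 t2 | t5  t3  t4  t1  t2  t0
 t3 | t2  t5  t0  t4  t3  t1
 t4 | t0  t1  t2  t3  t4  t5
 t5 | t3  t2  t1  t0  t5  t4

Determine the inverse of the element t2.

First locate the identity: row t4 matches the header, so t4 is the identity.
Scan row t2 for t4: t2 * t2 = t4. Hence t2^(-1) = t2.

t2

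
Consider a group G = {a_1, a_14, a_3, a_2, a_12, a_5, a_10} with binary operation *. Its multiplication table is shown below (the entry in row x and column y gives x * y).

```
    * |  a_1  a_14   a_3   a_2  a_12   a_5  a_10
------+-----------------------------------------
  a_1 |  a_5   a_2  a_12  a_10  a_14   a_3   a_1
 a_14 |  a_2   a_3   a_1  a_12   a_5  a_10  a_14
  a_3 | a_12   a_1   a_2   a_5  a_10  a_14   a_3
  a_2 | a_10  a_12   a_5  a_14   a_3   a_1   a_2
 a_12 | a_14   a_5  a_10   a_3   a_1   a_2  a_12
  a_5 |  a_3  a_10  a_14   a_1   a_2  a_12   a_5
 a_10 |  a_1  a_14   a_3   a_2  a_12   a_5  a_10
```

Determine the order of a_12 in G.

The identity element is a_10 (its row matches the header).
a_12^1 = a_12
a_12^2 = a_12 * a_12 = a_1
a_12^3 = a_1 * a_12 = a_14
a_12^4 = a_14 * a_12 = a_5
a_12^5 = a_5 * a_12 = a_2
a_12^6 = a_2 * a_12 = a_3
a_12^7 = a_3 * a_12 = a_10
The first power of a_12 equal to the identity is a_12^7, so ord(a_12) = 7.

7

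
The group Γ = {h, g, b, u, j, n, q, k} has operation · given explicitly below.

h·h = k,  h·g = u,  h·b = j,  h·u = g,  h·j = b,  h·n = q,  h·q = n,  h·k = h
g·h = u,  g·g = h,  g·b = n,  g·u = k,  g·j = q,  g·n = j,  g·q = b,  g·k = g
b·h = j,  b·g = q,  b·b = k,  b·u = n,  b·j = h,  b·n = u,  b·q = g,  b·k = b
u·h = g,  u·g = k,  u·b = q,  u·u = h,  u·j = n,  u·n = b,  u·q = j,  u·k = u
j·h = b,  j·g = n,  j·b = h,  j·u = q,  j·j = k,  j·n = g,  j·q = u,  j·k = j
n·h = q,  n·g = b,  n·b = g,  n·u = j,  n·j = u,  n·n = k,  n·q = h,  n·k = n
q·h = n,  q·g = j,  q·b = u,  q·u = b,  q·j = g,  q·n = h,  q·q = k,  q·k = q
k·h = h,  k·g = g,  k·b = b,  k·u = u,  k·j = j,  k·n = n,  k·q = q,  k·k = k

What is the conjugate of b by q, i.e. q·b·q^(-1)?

The identity is k. In row q, the entry k sits in column q, so q^(-1) = q.
q·b = u
u·q = j

j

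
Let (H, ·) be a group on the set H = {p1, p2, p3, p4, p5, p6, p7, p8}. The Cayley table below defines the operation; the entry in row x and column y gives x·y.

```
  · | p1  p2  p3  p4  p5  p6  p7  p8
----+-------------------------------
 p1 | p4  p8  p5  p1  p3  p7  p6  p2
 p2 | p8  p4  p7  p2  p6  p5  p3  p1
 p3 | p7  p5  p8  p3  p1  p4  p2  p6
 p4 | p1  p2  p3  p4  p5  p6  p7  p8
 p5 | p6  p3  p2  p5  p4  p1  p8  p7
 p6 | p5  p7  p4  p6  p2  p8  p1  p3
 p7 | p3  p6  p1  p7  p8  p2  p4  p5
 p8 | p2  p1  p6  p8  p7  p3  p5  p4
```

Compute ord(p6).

4

The identity element is p4 (its row matches the header).
p6^1 = p6
p6^2 = p6·p6 = p8
p6^3 = p8·p6 = p3
p6^4 = p3·p6 = p4
The first power of p6 equal to the identity is p6^4, so ord(p6) = 4.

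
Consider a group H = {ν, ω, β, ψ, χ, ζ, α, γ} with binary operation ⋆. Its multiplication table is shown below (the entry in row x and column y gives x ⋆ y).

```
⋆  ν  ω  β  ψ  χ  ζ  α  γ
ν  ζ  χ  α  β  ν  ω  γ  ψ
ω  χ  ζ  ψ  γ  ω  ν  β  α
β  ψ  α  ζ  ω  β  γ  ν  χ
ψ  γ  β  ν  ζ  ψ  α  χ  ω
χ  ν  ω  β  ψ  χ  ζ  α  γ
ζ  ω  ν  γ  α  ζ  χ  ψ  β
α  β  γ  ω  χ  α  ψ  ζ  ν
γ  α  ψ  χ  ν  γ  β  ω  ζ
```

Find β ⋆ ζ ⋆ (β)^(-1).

The identity is χ. In row β, the entry χ sits in column γ, so β^(-1) = γ.
β ⋆ ζ = γ
γ ⋆ γ = ζ

ζ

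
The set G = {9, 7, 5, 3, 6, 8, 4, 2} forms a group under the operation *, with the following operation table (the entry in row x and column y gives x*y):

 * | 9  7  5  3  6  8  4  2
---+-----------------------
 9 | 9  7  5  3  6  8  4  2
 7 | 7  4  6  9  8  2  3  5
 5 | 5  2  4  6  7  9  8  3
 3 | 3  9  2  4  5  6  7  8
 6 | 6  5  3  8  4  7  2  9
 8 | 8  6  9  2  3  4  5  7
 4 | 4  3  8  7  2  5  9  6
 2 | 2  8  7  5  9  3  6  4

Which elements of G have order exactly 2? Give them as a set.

{4}

Identity is 9. Compute the order of each non-identity element by repeated multiplication:
  7: 7 → 4 → 3 → 9  (order 4)
  5: 5 → 4 → 8 → 9  (order 4)
  3: 3 → 4 → 7 → 9  (order 4)
  6: 6 → 4 → 2 → 9  (order 4)
  8: 8 → 4 → 5 → 9  (order 4)
  4: 4 → 9  (order 2)
  2: 2 → 4 → 6 → 9  (order 4)
Elements of order 2: {4}.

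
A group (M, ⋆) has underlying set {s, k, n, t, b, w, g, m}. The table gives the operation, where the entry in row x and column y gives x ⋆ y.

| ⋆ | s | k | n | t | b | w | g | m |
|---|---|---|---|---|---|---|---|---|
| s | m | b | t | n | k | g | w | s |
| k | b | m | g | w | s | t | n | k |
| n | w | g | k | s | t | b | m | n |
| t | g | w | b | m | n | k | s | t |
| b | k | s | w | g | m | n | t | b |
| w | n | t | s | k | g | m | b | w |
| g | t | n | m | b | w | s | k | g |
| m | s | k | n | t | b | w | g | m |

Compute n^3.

n^1 = n
n^2 = n ⋆ n = k
n^3 = k ⋆ n = g
(Structurally, M here is isomorphic to the dihedral group D_4.)

g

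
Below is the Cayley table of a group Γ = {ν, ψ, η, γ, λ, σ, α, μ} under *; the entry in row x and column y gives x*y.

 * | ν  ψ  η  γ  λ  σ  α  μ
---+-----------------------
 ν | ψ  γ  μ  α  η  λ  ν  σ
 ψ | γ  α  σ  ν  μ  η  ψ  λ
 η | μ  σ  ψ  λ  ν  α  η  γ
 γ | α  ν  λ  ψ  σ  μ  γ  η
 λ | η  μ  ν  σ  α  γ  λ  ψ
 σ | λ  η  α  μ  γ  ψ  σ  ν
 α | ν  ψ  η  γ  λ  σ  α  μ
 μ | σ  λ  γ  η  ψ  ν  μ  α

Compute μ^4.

α

μ^1 = μ
μ^2 = μ*μ = α
μ^3 = α*μ = μ
μ^4 = μ*μ = α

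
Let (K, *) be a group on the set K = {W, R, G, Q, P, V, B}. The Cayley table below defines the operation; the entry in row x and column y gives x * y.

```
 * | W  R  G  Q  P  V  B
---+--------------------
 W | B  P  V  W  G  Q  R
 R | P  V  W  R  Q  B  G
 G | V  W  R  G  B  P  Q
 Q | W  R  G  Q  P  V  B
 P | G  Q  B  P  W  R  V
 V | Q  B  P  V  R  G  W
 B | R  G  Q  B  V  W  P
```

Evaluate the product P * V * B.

P * V = R
R * B = G

G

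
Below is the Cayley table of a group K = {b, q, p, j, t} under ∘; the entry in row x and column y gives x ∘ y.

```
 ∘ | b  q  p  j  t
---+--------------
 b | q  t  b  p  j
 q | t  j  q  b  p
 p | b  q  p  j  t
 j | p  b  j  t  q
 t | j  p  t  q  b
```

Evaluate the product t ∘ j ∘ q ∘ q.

b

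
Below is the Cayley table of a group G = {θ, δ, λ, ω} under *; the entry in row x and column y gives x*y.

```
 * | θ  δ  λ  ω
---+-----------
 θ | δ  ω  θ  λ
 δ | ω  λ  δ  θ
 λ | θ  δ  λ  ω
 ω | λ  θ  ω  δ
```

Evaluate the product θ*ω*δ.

δ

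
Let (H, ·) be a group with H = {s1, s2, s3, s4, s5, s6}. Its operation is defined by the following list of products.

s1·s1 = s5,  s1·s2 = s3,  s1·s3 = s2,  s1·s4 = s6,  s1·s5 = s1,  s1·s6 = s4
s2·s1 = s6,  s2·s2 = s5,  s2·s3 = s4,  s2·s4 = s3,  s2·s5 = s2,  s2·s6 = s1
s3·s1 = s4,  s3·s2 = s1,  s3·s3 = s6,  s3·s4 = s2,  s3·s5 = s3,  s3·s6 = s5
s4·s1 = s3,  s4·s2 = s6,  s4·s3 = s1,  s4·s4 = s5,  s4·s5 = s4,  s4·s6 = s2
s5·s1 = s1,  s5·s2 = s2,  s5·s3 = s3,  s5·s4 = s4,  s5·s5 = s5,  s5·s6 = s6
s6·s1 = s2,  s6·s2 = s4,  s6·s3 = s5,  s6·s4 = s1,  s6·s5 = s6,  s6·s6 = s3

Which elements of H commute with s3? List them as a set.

{s3, s5, s6}

Compare row s3 with column s3 entry by entry.
s6·s3 = s5 = s3·s6, so s6 commutes with s3.
s2·s3 = s4 but s3·s2 = s1, so s2 does not.
Collecting the elements that commute with s3: C(s3) = {s3, s5, s6}.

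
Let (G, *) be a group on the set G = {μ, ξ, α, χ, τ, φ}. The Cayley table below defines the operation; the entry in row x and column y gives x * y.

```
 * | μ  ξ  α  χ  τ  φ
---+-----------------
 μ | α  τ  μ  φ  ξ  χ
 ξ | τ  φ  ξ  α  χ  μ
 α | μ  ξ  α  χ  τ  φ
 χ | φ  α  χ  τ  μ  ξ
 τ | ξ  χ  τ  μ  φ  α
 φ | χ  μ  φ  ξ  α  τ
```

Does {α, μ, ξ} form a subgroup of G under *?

No

μ * ξ = τ, which is not in {α, μ, ξ}.
The subset is not closed under *, so it is not a subgroup.
(Structurally, G here is isomorphic to the cyclic group Z_6.)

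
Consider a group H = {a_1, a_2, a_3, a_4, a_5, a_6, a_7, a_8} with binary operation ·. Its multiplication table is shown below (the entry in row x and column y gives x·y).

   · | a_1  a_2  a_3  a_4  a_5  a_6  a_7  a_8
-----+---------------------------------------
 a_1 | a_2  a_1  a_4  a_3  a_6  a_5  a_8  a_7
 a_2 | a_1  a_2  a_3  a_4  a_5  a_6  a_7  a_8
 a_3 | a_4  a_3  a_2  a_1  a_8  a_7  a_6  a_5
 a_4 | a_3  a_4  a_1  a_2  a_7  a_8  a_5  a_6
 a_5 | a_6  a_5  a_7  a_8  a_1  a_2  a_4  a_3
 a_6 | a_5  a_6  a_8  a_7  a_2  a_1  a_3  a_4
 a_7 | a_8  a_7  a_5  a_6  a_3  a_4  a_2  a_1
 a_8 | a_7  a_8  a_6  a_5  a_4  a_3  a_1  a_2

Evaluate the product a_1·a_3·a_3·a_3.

a_4

a_1·a_3 = a_4
a_4·a_3 = a_1
a_1·a_3 = a_4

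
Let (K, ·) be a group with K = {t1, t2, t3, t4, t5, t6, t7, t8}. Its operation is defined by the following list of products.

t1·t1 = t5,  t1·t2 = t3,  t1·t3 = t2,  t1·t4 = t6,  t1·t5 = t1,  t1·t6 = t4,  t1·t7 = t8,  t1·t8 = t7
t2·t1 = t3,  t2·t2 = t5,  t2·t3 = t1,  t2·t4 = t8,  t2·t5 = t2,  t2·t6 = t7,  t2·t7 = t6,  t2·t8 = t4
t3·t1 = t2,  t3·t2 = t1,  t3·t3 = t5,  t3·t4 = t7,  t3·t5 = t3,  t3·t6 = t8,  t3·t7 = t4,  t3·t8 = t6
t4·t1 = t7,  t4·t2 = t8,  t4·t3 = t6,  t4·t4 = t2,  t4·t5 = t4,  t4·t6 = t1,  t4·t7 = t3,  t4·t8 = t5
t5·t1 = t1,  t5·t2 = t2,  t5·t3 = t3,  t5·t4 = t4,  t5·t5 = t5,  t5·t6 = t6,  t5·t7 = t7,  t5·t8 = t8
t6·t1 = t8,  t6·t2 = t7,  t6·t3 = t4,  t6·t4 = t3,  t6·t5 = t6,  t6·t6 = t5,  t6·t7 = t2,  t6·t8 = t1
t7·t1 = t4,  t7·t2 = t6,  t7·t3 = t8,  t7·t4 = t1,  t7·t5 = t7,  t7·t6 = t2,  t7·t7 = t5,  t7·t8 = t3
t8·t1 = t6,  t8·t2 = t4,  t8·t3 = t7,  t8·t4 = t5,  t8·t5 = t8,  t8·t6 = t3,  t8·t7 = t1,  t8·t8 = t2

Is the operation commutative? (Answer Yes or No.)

No

t8·t7 = t1 but t7·t8 = t3.
Since t8 and t7 do not commute, K is not abelian.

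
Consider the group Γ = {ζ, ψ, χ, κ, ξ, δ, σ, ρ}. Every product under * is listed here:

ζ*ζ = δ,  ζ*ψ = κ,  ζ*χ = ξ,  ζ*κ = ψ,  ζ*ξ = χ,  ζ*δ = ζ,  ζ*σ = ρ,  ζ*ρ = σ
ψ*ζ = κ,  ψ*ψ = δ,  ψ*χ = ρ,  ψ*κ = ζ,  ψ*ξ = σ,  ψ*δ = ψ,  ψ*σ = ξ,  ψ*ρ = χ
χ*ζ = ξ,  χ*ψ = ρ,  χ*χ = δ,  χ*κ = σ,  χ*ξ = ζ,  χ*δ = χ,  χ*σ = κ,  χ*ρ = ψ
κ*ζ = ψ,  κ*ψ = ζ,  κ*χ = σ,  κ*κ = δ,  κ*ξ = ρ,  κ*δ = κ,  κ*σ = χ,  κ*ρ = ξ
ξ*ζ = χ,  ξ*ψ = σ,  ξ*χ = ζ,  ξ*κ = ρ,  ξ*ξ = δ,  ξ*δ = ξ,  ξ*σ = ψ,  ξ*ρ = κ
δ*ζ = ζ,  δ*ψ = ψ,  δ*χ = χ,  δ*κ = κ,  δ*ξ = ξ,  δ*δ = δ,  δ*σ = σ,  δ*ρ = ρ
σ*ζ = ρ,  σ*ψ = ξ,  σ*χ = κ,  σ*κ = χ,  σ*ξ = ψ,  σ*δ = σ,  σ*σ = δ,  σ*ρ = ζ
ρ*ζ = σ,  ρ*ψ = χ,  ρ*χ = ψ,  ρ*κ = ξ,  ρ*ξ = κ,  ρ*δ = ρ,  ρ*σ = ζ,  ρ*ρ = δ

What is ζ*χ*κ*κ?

ζ*χ = ξ
ξ*κ = ρ
ρ*κ = ξ

ξ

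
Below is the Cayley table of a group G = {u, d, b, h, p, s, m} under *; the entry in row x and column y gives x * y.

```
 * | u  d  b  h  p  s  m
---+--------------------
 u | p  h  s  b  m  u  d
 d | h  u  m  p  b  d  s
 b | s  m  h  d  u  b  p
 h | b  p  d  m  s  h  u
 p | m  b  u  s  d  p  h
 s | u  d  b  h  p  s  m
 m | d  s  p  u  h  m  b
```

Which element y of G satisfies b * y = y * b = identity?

u

First locate the identity: row s matches the header, so s is the identity.
Scan row b for s: b * u = s. Hence b^(-1) = u.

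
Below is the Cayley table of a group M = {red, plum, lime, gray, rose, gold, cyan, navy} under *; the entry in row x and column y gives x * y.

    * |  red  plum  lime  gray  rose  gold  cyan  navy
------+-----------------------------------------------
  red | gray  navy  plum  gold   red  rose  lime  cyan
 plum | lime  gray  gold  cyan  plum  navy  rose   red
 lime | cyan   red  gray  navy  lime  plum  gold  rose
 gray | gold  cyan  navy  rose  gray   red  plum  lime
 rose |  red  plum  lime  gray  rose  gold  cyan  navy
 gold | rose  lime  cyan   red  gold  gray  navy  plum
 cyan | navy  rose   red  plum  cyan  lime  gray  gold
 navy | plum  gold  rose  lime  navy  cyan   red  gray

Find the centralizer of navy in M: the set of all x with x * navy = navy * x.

{gray, lime, navy, rose}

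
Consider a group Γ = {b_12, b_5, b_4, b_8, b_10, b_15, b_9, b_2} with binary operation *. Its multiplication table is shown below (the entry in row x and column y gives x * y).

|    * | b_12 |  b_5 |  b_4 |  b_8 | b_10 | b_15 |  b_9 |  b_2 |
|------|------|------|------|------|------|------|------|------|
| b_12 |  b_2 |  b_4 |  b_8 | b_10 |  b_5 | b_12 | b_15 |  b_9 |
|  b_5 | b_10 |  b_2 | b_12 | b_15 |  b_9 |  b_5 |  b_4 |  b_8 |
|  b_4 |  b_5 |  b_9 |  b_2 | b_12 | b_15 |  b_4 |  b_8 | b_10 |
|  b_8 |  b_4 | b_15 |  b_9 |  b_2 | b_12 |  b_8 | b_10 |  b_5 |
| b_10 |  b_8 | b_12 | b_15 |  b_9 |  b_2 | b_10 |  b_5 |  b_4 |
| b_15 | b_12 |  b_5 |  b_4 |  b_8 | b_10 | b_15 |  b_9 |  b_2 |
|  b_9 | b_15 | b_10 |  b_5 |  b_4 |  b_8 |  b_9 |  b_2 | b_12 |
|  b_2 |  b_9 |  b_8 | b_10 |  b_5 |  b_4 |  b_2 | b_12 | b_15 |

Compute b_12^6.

b_2

b_12^1 = b_12
b_12^2 = b_12 * b_12 = b_2
b_12^3 = b_2 * b_12 = b_9
b_12^4 = b_9 * b_12 = b_15
b_12^5 = b_15 * b_12 = b_12
b_12^6 = b_12 * b_12 = b_2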